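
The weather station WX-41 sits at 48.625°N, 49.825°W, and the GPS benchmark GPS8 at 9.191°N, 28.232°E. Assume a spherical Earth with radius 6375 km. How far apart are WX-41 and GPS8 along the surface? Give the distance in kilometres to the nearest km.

8371 km

Δφ = -39.4340°,  Δλ = 78.0570°
a = sin²(Δφ/2) + cos φ₁ cos φ₂ sin²(Δλ/2) = 0.372557
c = 2·arcsin(√a) = 1.313067 rad = 75.2332°
d = R·c = 6375 × 1.313067 = 8370.8 km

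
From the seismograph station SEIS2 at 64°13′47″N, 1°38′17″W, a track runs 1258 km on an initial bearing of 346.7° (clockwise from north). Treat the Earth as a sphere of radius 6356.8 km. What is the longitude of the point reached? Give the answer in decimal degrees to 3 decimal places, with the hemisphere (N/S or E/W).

SEIS2: φ = +64.22972°, λ = -1.63806°
δ = d/R = 1258/6356.8 = 0.197898 rad
φ₂ = arcsin(sin φ₁ cos δ + cos φ₁ sin δ cos θ)
   = arcsin(0.90054·0.98048 + 0.43476·0.19661·0.97318) = 75.05048°
λ₂ = λ₁ + atan2(sin θ sin δ cos φ₁, cos δ − sin φ₁ sin φ₂) = -11.73600°

11.736°W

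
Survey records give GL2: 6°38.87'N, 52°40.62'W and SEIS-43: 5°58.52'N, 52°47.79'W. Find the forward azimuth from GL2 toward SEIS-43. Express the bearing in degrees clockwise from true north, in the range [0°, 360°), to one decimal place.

190.0°

GL2: φ = +6.64783°, λ = -52.67700°
SEIS-43: φ = +5.97533°, λ = -52.79650°
Δλ = -0.1195°
y = sin Δλ · cos φ₂ = -0.002074
x = cos φ₁ sin φ₂ − sin φ₁ cos φ₂ cos Δλ = -0.011737
θ = atan2(y, x) = -169.9772° → 190.0228° (mod 360°)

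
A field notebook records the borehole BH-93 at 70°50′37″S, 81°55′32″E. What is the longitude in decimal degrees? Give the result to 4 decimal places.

81° + 55′/60 + 32″/3600 = 81 + 0.91667 + 0.00889 = 81.9256°

81.9256°E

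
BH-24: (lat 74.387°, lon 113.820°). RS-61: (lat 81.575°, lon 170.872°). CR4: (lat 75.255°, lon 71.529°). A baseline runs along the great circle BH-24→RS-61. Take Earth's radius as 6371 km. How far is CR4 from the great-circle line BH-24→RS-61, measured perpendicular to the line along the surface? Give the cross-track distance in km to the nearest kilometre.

δ₁₃ = central angle BH-24→CR4 = 0.189720 rad  (haversine)
θ₁₃ = bearing BH-24→CR4 = 294.748°,  θ₁₂ = bearing BH-24→RS-61 = 32.978°
dₓₜ = R·arcsin(sin δ₁₃ · sin(θ₁₃ − θ₁₂)) = 6371·arcsin(0.18858·sin(261.770°)) = -1196.109 km
|dₓₜ| = 1196.109 km

1196 km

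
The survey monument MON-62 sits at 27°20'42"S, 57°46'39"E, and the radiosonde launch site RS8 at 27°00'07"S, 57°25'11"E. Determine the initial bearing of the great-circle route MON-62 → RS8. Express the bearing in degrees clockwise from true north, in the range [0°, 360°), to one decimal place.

317.1°

MON-62: φ = -27.34500°, λ = +57.77750°
RS8: φ = -27.00194°, λ = +57.41972°
Δλ = -0.3578°
y = sin Δλ · cos φ₂ = -0.005564
x = cos φ₁ sin φ₂ − sin φ₁ cos φ₂ cos Δλ = 0.005979
θ = atan2(y, x) = -42.9372° → 317.0628° (mod 360°)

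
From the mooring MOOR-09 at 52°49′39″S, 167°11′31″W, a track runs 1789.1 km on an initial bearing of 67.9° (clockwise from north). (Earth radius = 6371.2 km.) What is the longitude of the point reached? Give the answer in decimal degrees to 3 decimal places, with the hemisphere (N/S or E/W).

MOOR-09: φ = -52.82750°, λ = -167.19194°
δ = d/R = 1789.1/6371.2 = 0.280811 rad
φ₂ = arcsin(sin φ₁ cos δ + cos φ₁ sin δ cos θ)
   = arcsin(-0.79682·0.96083 + 0.60422·0.27713·0.37622) = -44.63686°
λ₂ = λ₁ + atan2(sin θ sin δ cos φ₁, cos δ − sin φ₁ sin φ₂) = -146.03941°

146.039°W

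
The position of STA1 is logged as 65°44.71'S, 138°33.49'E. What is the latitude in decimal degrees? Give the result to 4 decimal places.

65° + 44.71′/60 = 65 + 0.74517 = 65.7452°

65.7452°S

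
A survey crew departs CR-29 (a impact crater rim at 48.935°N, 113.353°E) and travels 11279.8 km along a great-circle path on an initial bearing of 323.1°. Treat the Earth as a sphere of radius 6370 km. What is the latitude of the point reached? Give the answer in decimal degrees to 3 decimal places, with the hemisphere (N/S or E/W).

21.413°N

δ = d/R = 11279.8/6370 = 1.770769 rad
φ₂ = arcsin(sin φ₁ cos δ + cos φ₁ sin δ cos θ)
   = arcsin(0.75396·-0.19864 + 0.65691·0.98007·0.79968) = 21.41290°
λ₂ = λ₁ + atan2(sin θ sin δ cos φ₁, cos δ − sin φ₁ sin φ₂) = -27.44284°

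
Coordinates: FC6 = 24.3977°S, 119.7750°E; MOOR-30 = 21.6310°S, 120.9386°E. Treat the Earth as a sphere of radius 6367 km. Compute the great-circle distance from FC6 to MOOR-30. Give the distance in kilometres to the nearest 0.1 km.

329.7 km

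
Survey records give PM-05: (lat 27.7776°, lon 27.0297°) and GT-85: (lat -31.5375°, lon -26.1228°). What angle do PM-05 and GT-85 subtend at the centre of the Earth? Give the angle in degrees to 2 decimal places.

Δφ = -59.3151°,  Δλ = -53.1525°
a = sin²(Δφ/2) + cos φ₁ cos φ₂ sin²(Δλ/2) = 0.395776
c = 2·arcsin(√a) = 1.360809 rad = 77.9686°

77.97°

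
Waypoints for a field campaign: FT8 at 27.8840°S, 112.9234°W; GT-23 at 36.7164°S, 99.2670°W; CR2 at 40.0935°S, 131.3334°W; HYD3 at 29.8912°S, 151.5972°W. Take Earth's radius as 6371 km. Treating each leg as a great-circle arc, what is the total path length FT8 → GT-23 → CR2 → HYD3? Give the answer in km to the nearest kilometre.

6576 km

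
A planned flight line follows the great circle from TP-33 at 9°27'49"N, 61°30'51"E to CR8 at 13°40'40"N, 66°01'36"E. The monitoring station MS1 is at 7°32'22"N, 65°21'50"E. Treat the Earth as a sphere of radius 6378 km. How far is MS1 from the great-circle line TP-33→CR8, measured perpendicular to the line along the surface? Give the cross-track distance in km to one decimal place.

447.8 km

TP-33: φ = +9.46361°, λ = +61.51417°
CR8: φ = +13.67778°, λ = +66.02667°
MS1: φ = +7.53944°, λ = +65.36389°
δ₁₃ = central angle TP-33→MS1 = 0.074453 rad  (haversine)
θ₁₃ = bearing TP-33→MS1 = 116.516°,  θ₁₂ = bearing TP-33→CR8 = 45.939°
dₓₜ = R·arcsin(sin δ₁₃ · sin(θ₁₃ − θ₁₂)) = 6378·arcsin(0.07438·sin(70.577°)) = 447.790 km
|dₓₜ| = 447.790 km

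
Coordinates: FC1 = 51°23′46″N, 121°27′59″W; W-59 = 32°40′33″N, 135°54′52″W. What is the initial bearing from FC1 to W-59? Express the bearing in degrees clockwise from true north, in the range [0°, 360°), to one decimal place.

FC1: φ = +51.39611°, λ = -121.46639°
W-59: φ = +32.67583°, λ = -135.91444°
Δλ = -14.4481°
y = sin Δλ · cos φ₂ = -0.210016
x = cos φ₁ sin φ₂ − sin φ₁ cos φ₂ cos Δλ = -0.300145
θ = atan2(y, x) = -145.0190° → 214.9810° (mod 360°)

215.0°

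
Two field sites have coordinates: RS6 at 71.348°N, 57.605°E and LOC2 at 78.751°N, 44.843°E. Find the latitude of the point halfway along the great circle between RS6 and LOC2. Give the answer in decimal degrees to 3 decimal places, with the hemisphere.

75.133°N

Bx = cos φ₂ cos Δλ = 0.190254,  By = cos φ₂ sin Δλ = -0.043092
φₘ = atan2(sin φ₁ + sin φ₂, √((cos φ₁ + Bx)² + By²)) = 75.13280°
λₘ = λ₁ + atan2(By, cos φ₁ + Bx) = 52.77601°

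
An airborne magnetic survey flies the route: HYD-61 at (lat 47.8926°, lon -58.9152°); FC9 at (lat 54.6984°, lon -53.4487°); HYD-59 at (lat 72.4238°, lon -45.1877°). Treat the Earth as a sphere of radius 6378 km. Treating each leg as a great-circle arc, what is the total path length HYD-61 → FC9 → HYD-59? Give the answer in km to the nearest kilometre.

2858 km

HYD-61→FC9: c = 0.132828 rad, d = 847.18 km
FC9→HYD-59: c = 0.315260 rad, d = 2010.73 km
Total = 847.18 + 2010.73 = 2857.91 km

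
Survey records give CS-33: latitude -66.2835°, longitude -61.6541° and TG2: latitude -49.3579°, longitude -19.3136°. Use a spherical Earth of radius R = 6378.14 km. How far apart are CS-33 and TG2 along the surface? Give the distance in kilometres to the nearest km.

3043 km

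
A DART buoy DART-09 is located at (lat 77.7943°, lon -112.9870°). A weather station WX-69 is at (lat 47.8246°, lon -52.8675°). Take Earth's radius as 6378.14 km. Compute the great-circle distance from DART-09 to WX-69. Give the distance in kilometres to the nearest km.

4157 km

Δφ = -29.9697°,  Δλ = 60.1195°
a = sin²(Δφ/2) + cos φ₁ cos φ₂ sin²(Δλ/2) = 0.102471
c = 2·arcsin(√a) = 0.651692 rad = 37.3392°
d = R·c = 6378.14 × 0.651692 = 4156.6 km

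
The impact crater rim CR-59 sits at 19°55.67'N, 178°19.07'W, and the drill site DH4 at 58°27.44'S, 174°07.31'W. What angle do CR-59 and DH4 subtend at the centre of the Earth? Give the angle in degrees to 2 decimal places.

CR-59: φ = +19.92783°, λ = -178.31783°
DH4: φ = -58.45733°, λ = -174.12183°
Δφ = -78.3852°,  Δλ = 4.1960°
a = sin²(Δφ/2) + cos φ₁ cos φ₂ sin²(Δλ/2) = 0.399993
c = 2·arcsin(√a) = 1.369425 rad = 78.4623°

78.46°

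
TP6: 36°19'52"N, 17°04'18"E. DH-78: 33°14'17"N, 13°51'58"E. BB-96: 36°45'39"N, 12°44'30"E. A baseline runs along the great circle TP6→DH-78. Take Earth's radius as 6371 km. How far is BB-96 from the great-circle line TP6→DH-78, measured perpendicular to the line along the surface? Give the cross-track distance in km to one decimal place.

TP6: φ = +36.33111°, λ = +17.07167°
DH-78: φ = +33.23806°, λ = +13.86611°
BB-96: φ = +36.76083°, λ = +12.74167°
δ₁₃ = central angle TP6→BB-96 = 0.061170 rad  (haversine)
θ₁₃ = bearing TP6→BB-96 = 278.328°,  θ₁₂ = bearing TP6→DH-78 = 221.329°
dₓₜ = R·arcsin(sin δ₁₃ · sin(θ₁₃ − θ₁₂)) = 6371·arcsin(0.06113·sin(56.999°)) = 326.776 km
|dₓₜ| = 326.776 km

326.8 km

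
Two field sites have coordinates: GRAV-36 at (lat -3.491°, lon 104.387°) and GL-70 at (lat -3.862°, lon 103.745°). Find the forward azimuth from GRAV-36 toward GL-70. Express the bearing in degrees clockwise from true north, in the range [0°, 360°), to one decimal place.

Δλ = -0.6420°
y = sin Δλ · cos φ₂ = -0.011179
x = cos φ₁ sin φ₂ − sin φ₁ cos φ₂ cos Δλ = -0.006479
θ = atan2(y, x) = -120.0943° → 239.9057° (mod 360°)

239.9°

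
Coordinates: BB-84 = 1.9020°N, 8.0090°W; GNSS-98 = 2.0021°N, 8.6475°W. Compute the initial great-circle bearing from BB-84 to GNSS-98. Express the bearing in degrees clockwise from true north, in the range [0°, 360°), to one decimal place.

Δλ = -0.6385°
y = sin Δλ · cos φ₂ = -0.011137
x = cos φ₁ sin φ₂ − sin φ₁ cos φ₂ cos Δλ = 0.001749
θ = atan2(y, x) = -81.0742° → 278.9258° (mod 360°)

278.9°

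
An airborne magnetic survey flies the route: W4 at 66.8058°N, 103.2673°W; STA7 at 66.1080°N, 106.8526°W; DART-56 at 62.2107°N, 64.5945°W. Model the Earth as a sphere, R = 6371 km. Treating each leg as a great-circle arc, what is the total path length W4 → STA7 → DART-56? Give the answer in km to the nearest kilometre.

2228 km

W4→STA7: c = 0.027799 rad, d = 177.11 km
STA7→DART-56: c = 0.321964 rad, d = 2051.23 km
Total = 177.11 + 2051.23 = 2228.34 km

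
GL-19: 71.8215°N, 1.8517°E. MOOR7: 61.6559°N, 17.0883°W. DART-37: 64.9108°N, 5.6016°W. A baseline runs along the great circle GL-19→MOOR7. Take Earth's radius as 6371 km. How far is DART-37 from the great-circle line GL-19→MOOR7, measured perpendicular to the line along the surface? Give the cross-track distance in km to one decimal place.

δ₁₃ = central angle GL-19→DART-37 = 0.129573 rad  (haversine)
θ₁₃ = bearing GL-19→DART-37 = 205.195°,  θ₁₂ = bearing GL-19→MOOR7 = 225.379°
dₓₜ = R·arcsin(sin δ₁₃ · sin(θ₁₃ − θ₁₂)) = 6371·arcsin(0.12921·sin(-20.185°)) = -284.135 km
|dₓₜ| = 284.135 km

284.1 km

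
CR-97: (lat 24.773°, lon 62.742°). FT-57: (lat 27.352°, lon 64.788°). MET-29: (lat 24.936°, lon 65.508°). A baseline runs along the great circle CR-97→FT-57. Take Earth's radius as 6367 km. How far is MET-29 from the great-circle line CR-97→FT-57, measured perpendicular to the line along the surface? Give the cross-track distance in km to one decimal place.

δ₁₃ = central angle CR-97→MET-29 = 0.043896 rad  (haversine)
θ₁₃ = bearing CR-97→MET-29 = 85.703°,  θ₁₂ = bearing CR-97→FT-57 = 35.032°
dₓₜ = R·arcsin(sin δ₁₃ · sin(θ₁₃ − θ₁₂)) = 6367·arcsin(0.04388·sin(50.672°)) = 216.162 km
|dₓₜ| = 216.162 km

216.2 km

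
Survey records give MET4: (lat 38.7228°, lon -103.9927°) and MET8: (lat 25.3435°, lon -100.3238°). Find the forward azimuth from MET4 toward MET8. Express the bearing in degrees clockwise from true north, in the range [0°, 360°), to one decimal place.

165.9°

Δλ = 3.6689°
y = sin Δλ · cos φ₂ = 0.057832
x = cos φ₁ sin φ₂ − sin φ₁ cos φ₂ cos Δλ = -0.230238
θ = atan2(y, x) = 165.8999° → 165.8999° (mod 360°)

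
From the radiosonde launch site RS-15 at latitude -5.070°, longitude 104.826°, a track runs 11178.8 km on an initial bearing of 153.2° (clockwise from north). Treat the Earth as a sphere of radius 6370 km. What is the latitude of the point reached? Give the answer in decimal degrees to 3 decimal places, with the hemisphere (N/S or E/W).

δ = d/R = 11178.8/6370 = 1.754914 rad
φ₂ = arcsin(sin φ₁ cos δ + cos φ₁ sin δ cos θ)
   = arcsin(-0.08837·-0.18308 + 0.99609·0.98310·-0.89259) = -59.08017°
λ₂ = λ₁ + atan2(sin θ sin δ cos φ₁, cos δ − sin φ₁ sin φ₂) = -134.78820°

59.080°S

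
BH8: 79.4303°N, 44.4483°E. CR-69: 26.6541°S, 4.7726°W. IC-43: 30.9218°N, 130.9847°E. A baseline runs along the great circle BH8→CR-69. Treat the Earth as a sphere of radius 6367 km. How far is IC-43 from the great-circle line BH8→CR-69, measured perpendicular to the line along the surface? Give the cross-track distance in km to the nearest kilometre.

3823 km

δ₁₃ = central angle BH8→IC-43 = 1.030191 rad  (haversine)
θ₁₃ = bearing BH8→IC-43 = 87.104°,  θ₁₂ = bearing BH8→CR-69 = 225.887°
dₓₜ = R·arcsin(sin δ₁₃ · sin(θ₁₃ − θ₁₂)) = 6367·arcsin(0.85740·sin(-138.783°)) = -3822.583 km
|dₓₜ| = 3822.583 km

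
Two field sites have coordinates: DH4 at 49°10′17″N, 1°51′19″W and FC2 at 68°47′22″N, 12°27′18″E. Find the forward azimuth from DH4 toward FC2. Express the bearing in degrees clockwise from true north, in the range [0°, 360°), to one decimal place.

14.6°

DH4: φ = +49.17139°, λ = -1.85528°
FC2: φ = +68.78944°, λ = +12.45500°
Δλ = 14.3103°
y = sin Δλ · cos φ₂ = 0.089426
x = cos φ₁ sin φ₂ − sin φ₁ cos φ₂ cos Δλ = 0.344243
θ = atan2(y, x) = 14.5622° → 14.5622° (mod 360°)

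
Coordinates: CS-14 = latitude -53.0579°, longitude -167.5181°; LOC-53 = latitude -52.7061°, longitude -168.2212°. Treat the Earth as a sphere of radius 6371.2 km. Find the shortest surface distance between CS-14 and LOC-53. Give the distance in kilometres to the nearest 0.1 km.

61.3 km

Δφ = 0.3518°,  Δλ = -0.7031°
a = sin²(Δφ/2) + cos φ₁ cos φ₂ sin²(Δλ/2) = 0.000023
c = 2·arcsin(√a) = 0.009620 rad = 0.5512°
d = R·c = 6371.2 × 0.009620 = 61.3 km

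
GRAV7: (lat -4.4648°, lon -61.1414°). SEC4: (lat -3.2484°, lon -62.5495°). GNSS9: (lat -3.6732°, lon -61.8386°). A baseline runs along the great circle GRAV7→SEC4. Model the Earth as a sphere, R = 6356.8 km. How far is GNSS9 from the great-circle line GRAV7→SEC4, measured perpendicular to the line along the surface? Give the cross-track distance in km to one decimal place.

δ₁₃ = central angle GRAV7→GNSS9 = 0.018390 rad  (haversine)
θ₁₃ = bearing GRAV7→GNSS9 = 318.674°,  θ₁₂ = bearing GRAV7→SEC4 = 310.837°
dₓₜ = R·arcsin(sin δ₁₃ · sin(θ₁₃ − θ₁₂)) = 6356.8·arcsin(0.01839·sin(7.837°)) = 15.940 km
|dₓₜ| = 15.940 km

15.9 km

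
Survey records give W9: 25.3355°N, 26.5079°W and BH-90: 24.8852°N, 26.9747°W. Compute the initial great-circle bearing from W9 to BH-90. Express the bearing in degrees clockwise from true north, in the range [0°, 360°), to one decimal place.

223.3°

Δλ = -0.4668°
y = sin Δλ · cos φ₂ = -0.007391
x = cos φ₁ sin φ₂ − sin φ₁ cos φ₂ cos Δλ = -0.007846
θ = atan2(y, x) = -136.7126° → 223.2874° (mod 360°)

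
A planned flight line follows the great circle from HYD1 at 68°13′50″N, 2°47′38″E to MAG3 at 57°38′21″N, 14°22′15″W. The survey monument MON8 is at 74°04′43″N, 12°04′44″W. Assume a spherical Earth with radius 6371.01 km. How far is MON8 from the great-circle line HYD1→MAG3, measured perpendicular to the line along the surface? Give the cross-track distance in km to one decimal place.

814.7 km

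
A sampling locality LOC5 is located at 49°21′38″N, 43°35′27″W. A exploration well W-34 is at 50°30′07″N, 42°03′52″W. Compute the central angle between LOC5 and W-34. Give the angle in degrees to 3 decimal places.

LOC5: φ = +49.36056°, λ = -43.59083°
W-34: φ = +50.50194°, λ = -42.06444°
Δφ = 1.1414°,  Δλ = 1.5264°
a = sin²(Δφ/2) + cos φ₁ cos φ₂ sin²(Δλ/2) = 0.000173
c = 2·arcsin(√a) = 0.026284 rad = 1.5060°

1.506°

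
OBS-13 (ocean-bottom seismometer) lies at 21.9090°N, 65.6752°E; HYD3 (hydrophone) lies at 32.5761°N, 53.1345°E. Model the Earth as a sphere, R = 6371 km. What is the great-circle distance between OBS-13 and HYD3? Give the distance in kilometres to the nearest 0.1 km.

1713.1 km

Δφ = 10.6671°,  Δλ = -12.5407°
a = sin²(Δφ/2) + cos φ₁ cos φ₂ sin²(Δλ/2) = 0.017967
c = 2·arcsin(√a) = 0.268889 rad = 15.4062°
d = R·c = 6371 × 0.268889 = 1713.1 km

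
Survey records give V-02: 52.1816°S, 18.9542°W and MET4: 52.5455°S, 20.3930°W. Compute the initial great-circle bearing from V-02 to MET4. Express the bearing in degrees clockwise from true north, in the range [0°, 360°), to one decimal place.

Δλ = -1.4388°
y = sin Δλ · cos φ₂ = -0.015270
x = cos φ₁ sin φ₂ − sin φ₁ cos φ₂ cos Δλ = -0.006503
θ = atan2(y, x) = -113.0670° → 246.9330° (mod 360°)

246.9°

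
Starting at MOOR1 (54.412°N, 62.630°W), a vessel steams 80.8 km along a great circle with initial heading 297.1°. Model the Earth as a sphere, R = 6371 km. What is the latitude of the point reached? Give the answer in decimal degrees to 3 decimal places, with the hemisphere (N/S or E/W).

δ = d/R = 80.8/6371 = 0.012682 rad
φ₂ = arcsin(sin φ₁ cos δ + cos φ₁ sin δ cos θ)
   = arcsin(0.81322·0.99992 + 0.58195·0.01268·0.45554) = 54.73787°
λ₂ = λ₁ + atan2(sin θ sin δ cos φ₁, cos δ − sin φ₁ sin φ₂) = -63.75052°

54.738°N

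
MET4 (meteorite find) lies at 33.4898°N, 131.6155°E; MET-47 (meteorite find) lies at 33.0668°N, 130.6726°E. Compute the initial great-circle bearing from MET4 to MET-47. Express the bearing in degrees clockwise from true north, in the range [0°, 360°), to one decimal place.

242.0°

Δλ = -0.9429°
y = sin Δλ · cos φ₂ = -0.013791
x = cos φ₁ sin φ₂ − sin φ₁ cos φ₂ cos Δλ = -0.007320
θ = atan2(y, x) = -117.9593° → 242.0407° (mod 360°)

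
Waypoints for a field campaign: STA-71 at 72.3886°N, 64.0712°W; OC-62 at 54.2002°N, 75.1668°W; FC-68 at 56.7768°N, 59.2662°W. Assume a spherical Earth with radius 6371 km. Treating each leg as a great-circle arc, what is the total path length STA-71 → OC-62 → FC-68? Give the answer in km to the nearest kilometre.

3128 km

STA-71→OC-62: c = 0.327881 rad, d = 2088.93 km
OC-62→FC-68: c = 0.163115 rad, d = 1039.20 km
Total = 2088.93 + 1039.20 = 3128.13 km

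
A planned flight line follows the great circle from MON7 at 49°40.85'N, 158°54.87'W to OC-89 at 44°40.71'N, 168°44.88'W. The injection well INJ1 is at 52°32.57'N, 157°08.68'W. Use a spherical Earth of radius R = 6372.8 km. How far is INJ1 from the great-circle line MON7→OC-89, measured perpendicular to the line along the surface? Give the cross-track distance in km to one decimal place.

202.3 km

MON7: φ = +49.68083°, λ = -158.91450°
OC-89: φ = +44.67850°, λ = -168.74800°
INJ1: φ = +52.54283°, λ = -157.14467°
δ₁₃ = central angle MON7→INJ1 = 0.053579 rad  (haversine)
θ₁₃ = bearing MON7→INJ1 = 20.532°,  θ₁₂ = bearing MON7→OC-89 = 236.878°
dₓₜ = R·arcsin(sin δ₁₃ · sin(θ₁₃ − θ₁₂)) = 6372.8·arcsin(0.05355·sin(-216.346°)) = 202.302 km
|dₓₜ| = 202.302 km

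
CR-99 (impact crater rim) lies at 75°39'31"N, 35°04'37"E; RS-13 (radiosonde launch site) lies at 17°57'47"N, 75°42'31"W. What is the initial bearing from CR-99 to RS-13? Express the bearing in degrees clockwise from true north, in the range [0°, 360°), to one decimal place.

294.4°

CR-99: φ = +75.65861°, λ = +35.07694°
RS-13: φ = +17.96306°, λ = -75.70861°
Δλ = -110.7856°
y = sin Δλ · cos φ₂ = -0.889343
x = cos φ₁ sin φ₂ − sin φ₁ cos φ₂ cos Δλ = 0.403445
θ = atan2(y, x) = -65.5989° → 294.4011° (mod 360°)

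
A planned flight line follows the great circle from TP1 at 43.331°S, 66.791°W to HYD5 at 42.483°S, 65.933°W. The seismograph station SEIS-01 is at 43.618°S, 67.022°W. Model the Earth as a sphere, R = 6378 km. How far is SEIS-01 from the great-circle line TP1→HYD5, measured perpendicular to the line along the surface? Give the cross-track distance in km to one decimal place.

4.3 km

δ₁₃ = central angle TP1→SEIS-01 = 0.005801 rad  (haversine)
θ₁₃ = bearing TP1→SEIS-01 = 210.209°,  θ₁₂ = bearing TP1→HYD5 = 36.835°
dₓₜ = R·arcsin(sin δ₁₃ · sin(θ₁₃ − θ₁₂)) = 6378·arcsin(0.00580·sin(173.374°)) = 4.269 km
|dₓₜ| = 4.269 km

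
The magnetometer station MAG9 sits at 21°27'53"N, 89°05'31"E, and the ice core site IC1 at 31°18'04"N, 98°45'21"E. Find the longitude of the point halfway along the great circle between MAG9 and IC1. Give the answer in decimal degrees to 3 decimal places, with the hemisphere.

93.717°E

MAG9: φ = +21.46472°, λ = +89.09194°
IC1: φ = +31.30111°, λ = +98.75583°
Bx = cos φ₂ cos Δλ = 0.842324,  By = cos φ₂ sin Δλ = 0.143435
φₘ = atan2(sin φ₁ + sin φ₂, √((cos φ₁ + Bx)² + By²)) = 26.46406°
λₘ = λ₁ + atan2(By, cos φ₁ + Bx) = 93.71715°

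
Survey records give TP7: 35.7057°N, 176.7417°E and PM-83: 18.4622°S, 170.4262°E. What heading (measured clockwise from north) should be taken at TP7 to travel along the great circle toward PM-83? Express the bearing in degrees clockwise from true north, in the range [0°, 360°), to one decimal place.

Δλ = -6.3155°
y = sin Δλ · cos φ₂ = -0.104342
x = cos φ₁ sin φ₂ − sin φ₁ cos φ₂ cos Δλ = -0.807376
θ = atan2(y, x) = -172.6362° → 187.3638° (mod 360°)

187.4°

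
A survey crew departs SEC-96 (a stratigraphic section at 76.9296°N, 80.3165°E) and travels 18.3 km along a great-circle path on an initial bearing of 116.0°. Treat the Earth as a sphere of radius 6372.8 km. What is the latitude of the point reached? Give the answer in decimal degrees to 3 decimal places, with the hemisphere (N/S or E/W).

76.857°N

δ = d/R = 18.3/6372.8 = 0.002872 rad
φ₂ = arcsin(sin φ₁ cos δ + cos φ₁ sin δ cos θ)
   = arcsin(0.97409·1.00000 + 0.22615·0.00287·-0.43837) = 76.85666°
λ₂ = λ₁ + atan2(sin θ sin δ cos φ₁, cos δ − sin φ₁ sin φ₂) = 80.96685°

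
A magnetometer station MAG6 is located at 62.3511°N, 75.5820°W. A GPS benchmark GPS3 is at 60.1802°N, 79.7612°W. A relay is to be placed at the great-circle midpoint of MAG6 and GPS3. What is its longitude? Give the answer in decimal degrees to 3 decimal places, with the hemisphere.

77.744°W

Bx = cos φ₂ cos Δλ = 0.495952,  By = cos φ₂ sin Δλ = -0.036239
φₘ = atan2(sin φ₁ + sin φ₂, √((cos φ₁ + Bx)² + By²)) = 61.28169°
λₘ = λ₁ + atan2(By, cos φ₁ + Bx) = -77.74384°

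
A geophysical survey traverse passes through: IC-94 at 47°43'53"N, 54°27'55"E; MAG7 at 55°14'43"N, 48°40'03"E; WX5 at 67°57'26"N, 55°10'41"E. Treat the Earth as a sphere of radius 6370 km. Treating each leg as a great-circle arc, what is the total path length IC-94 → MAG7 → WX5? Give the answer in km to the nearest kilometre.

2379 km

IC-94: φ = +47.73139°, λ = +54.46528°
MAG7: φ = +55.24528°, λ = +48.66750°
WX5: φ = +67.95722°, λ = +55.17806°
IC-94→MAG7: c = 0.145374 rad, d = 926.03 km
MAG7→WX5: c = 0.228051 rad, d = 1452.68 km
Total = 926.03 + 1452.68 = 2378.71 km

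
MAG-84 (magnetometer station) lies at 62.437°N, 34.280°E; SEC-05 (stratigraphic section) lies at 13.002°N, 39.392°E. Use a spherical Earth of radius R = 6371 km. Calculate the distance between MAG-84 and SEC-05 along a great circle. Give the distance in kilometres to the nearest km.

Δφ = -49.4350°,  Δλ = 5.1120°
a = sin²(Δφ/2) + cos φ₁ cos φ₂ sin²(Δλ/2) = 0.175742
c = 2·arcsin(√a) = 0.865162 rad = 49.5701°
d = R·c = 6371 × 0.865162 = 5511.9 km

5512 km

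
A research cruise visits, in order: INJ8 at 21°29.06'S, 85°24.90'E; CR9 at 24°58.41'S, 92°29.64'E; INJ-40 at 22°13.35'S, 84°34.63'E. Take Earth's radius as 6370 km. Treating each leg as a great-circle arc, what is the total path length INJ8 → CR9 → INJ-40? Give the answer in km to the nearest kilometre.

INJ8: φ = -21.48433°, λ = +85.41500°
CR9: φ = -24.97350°, λ = +92.49400°
INJ-40: φ = -22.22250°, λ = +84.57717°
INJ8→CR9: c = 0.128803 rad, d = 820.48 km
CR9→INJ-40: c = 0.135385 rad, d = 862.40 km
Total = 820.48 + 862.40 = 1682.88 km

1683 km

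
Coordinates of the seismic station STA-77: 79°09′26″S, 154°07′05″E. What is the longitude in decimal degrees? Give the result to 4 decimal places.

154.1181°E

154° + 7′/60 + 5″/3600 = 154 + 0.11667 + 0.00139 = 154.1181°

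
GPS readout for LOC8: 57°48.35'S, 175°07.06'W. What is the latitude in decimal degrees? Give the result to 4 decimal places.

57.8058°S

57° + 48.35′/60 = 57 + 0.80583 = 57.8058°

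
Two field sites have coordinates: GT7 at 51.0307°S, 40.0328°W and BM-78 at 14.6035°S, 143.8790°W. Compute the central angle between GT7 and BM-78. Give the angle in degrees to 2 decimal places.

87.11°

Δφ = 36.4272°,  Δλ = -103.8462°
a = sin²(Δφ/2) + cos φ₁ cos φ₂ sin²(Δλ/2) = 0.474810
c = 2·arcsin(√a) = 1.520394 rad = 87.1122°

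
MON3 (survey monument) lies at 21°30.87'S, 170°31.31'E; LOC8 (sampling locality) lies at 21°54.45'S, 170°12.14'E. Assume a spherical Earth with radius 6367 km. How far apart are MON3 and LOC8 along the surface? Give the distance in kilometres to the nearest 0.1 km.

54.7 km

MON3: φ = -21.51450°, λ = +170.52183°
LOC8: φ = -21.90750°, λ = +170.20233°
Δφ = -0.3930°,  Δλ = -0.3195°
a = sin²(Δφ/2) + cos φ₁ cos φ₂ sin²(Δλ/2) = 0.000018
c = 2·arcsin(√a) = 0.008596 rad = 0.4925°
d = R·c = 6367 × 0.008596 = 54.7 km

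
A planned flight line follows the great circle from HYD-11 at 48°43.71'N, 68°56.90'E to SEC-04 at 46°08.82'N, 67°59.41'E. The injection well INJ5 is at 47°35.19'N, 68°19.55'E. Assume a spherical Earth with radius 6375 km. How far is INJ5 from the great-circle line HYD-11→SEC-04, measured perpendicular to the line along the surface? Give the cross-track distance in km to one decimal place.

HYD-11: φ = +48.72850°, λ = +68.94833°
SEC-04: φ = +46.14700°, λ = +67.99017°
INJ5: φ = +47.58650°, λ = +68.32583°
δ₁₃ = central angle HYD-11→INJ5 = 0.021208 rad  (haversine)
θ₁₃ = bearing HYD-11→INJ5 = 200.215°,  θ₁₂ = bearing HYD-11→SEC-04 = 194.447°
dₓₜ = R·arcsin(sin δ₁₃ · sin(θ₁₃ − θ₁₂)) = 6375·arcsin(0.02121·sin(5.767°)) = 13.586 km
|dₓₜ| = 13.586 km

13.6 km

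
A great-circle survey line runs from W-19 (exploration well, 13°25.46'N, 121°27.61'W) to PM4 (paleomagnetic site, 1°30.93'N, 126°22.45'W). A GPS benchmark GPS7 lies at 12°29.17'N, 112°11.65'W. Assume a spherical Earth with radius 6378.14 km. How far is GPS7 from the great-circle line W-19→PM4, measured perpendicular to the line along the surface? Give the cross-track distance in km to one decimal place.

W-19: φ = +13.42433°, λ = -121.46017°
PM4: φ = +1.51550°, λ = -126.37417°
GPS7: φ = +12.48617°, λ = -112.19417°
δ₁₃ = central angle W-19→GPS7 = 0.158443 rad  (haversine)
θ₁₃ = bearing W-19→GPS7 = 94.878°,  θ₁₂ = bearing W-19→PM4 = 202.621°
dₓₜ = R·arcsin(sin δ₁₃ · sin(θ₁₃ − θ₁₂)) = 6378.14·arcsin(0.15778·sin(-107.743°)) = -962.124 km
|dₓₜ| = 962.124 km

962.1 km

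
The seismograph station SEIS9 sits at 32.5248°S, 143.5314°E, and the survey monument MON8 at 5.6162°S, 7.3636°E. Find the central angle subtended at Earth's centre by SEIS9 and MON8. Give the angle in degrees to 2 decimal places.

Δφ = 26.9086°,  Δλ = -136.1678°
a = sin²(Δφ/2) + cos φ₁ cos φ₂ sin²(Δλ/2) = 0.776346
c = 2·arcsin(√a) = 2.156388 rad = 123.5519°

123.55°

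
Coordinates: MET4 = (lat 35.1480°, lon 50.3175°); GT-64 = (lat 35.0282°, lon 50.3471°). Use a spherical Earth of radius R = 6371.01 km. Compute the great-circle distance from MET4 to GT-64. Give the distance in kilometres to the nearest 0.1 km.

Δφ = -0.1198°,  Δλ = 0.0296°
a = sin²(Δφ/2) + cos φ₁ cos φ₂ sin²(Δλ/2) = 0.000001
c = 2·arcsin(√a) = 0.002133 rad = 0.1222°
d = R·c = 6371.01 × 0.002133 = 13.6 km

13.6 km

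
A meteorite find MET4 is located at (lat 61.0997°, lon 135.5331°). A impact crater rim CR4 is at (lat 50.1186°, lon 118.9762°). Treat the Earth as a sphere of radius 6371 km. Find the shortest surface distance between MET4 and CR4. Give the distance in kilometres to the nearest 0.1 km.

1594.6 km

Δφ = -10.9811°,  Δλ = -16.5569°
a = sin²(Δφ/2) + cos φ₁ cos φ₂ sin²(Δλ/2) = 0.015579
c = 2·arcsin(√a) = 0.250287 rad = 14.3404°
d = R·c = 6371 × 0.250287 = 1594.6 km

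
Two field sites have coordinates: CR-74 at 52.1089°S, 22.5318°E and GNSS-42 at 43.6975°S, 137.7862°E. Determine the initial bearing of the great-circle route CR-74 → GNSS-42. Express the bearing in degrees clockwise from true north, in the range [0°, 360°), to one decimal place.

135.6°

Δλ = 115.2544°
y = sin Δλ · cos φ₂ = 0.653895
x = cos φ₁ sin φ₂ − sin φ₁ cos φ₂ cos Δλ = -0.667724
θ = atan2(y, x) = 135.5995° → 135.5995° (mod 360°)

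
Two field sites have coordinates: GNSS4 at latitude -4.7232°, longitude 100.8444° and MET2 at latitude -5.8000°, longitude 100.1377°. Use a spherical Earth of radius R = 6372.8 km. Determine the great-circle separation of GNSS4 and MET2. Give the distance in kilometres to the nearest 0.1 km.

143.1 km

Δφ = -1.0768°,  Δλ = -0.7067°
a = sin²(Δφ/2) + cos φ₁ cos φ₂ sin²(Δλ/2) = 0.000126
c = 2·arcsin(√a) = 0.022451 rad = 1.2864°
d = R·c = 6372.8 × 0.022451 = 143.1 km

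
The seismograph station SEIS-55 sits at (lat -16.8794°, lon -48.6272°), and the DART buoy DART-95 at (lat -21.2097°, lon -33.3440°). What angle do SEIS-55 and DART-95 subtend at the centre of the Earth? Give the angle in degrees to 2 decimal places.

15.07°

Δφ = -4.3303°,  Δλ = 15.2832°
a = sin²(Δφ/2) + cos φ₁ cos φ₂ sin²(Δλ/2) = 0.017202
c = 2·arcsin(√a) = 0.263071 rad = 15.0728°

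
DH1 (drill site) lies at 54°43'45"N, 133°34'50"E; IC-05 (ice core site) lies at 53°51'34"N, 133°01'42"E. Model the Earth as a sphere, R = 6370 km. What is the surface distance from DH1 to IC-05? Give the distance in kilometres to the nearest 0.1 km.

103.1 km

DH1: φ = +54.72917°, λ = +133.58056°
IC-05: φ = +53.85944°, λ = +133.02833°
Δφ = -0.8697°,  Δλ = -0.5522°
a = sin²(Δφ/2) + cos φ₁ cos φ₂ sin²(Δλ/2) = 0.000066
c = 2·arcsin(√a) = 0.016188 rad = 0.9275°
d = R·c = 6370 × 0.016188 = 103.1 km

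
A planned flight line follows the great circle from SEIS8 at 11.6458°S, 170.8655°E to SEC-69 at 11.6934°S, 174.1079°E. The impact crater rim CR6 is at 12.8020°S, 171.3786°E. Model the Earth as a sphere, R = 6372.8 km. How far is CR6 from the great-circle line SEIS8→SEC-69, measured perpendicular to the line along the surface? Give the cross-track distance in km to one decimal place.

127.5 km

δ₁₃ = central angle SEIS8→CR6 = 0.021996 rad  (haversine)
θ₁₃ = bearing SEIS8→CR6 = 156.606°,  θ₁₂ = bearing SEIS8→SEC-69 = 91.187°
dₓₜ = R·arcsin(sin δ₁₃ · sin(θ₁₃ − θ₁₂)) = 6372.8·arcsin(0.02199·sin(65.420°)) = 127.470 km
|dₓₜ| = 127.470 km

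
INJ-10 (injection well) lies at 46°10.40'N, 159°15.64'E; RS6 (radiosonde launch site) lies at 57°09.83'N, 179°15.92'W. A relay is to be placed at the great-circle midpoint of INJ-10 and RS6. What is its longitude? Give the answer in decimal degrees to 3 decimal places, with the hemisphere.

168.676°E

INJ-10: φ = +46.17333°, λ = +159.26067°
RS6: φ = +57.16383°, λ = -179.26533°
Bx = cos φ₂ cos Δλ = 0.504599,  By = cos φ₂ sin Δλ = 0.198502
φₘ = atan2(sin φ₁ + sin φ₂, √((cos φ₁ + Bx)² + By²)) = 52.15251°
λₘ = λ₁ + atan2(By, cos φ₁ + Bx) = 168.67591°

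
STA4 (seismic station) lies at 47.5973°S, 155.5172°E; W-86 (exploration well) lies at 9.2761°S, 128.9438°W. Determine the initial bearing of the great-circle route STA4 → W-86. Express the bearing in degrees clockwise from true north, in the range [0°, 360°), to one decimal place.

85.6°

Δλ = 75.5390°
y = sin Δλ · cos φ₂ = 0.955655
x = cos φ₁ sin φ₂ − sin φ₁ cos φ₂ cos Δλ = 0.073291
θ = atan2(y, x) = 85.6145° → 85.6145° (mod 360°)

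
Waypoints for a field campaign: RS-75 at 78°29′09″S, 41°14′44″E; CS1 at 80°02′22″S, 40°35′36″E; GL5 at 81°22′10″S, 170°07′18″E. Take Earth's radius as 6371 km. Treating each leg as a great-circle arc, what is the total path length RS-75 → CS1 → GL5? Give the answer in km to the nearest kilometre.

2043 km

RS-75: φ = -78.48583°, λ = +41.24556°
CS1: φ = -80.03944°, λ = +40.59333°
GL5: φ = -81.36944°, λ = +170.12167°
RS-75→CS1: c = 0.027198 rad, d = 173.28 km
CS1→GL5: c = 0.293442 rad, d = 1869.52 km
Total = 173.28 + 1869.52 = 2042.80 km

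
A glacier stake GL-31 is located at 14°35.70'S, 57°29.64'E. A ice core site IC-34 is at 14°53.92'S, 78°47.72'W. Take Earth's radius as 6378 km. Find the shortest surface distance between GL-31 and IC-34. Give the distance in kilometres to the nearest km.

GL-31: φ = -14.59500°, λ = +57.49400°
IC-34: φ = -14.89867°, λ = -78.79533°
Δφ = -0.3037°,  Δλ = -136.2893°
a = sin²(Δφ/2) + cos φ₁ cos φ₂ sin²(Δλ/2) = 0.805605
c = 2·arcsin(√a) = 2.228384 rad = 127.6770°
d = R·c = 6378 × 2.228384 = 14212.6 km

14213 km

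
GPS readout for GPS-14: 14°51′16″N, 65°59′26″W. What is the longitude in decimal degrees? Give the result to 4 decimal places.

65.9906°W

65° + 59′/60 + 26″/3600 = 65 + 0.98333 + 0.00722 = 65.9906°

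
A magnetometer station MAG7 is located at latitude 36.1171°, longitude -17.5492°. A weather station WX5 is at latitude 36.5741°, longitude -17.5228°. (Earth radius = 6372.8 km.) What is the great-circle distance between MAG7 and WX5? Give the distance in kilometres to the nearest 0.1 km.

50.9 km

Δφ = 0.4570°,  Δλ = 0.0264°
a = sin²(Δφ/2) + cos φ₁ cos φ₂ sin²(Δλ/2) = 0.000016
c = 2·arcsin(√a) = 0.007985 rad = 0.4575°
d = R·c = 6372.8 × 0.007985 = 50.9 km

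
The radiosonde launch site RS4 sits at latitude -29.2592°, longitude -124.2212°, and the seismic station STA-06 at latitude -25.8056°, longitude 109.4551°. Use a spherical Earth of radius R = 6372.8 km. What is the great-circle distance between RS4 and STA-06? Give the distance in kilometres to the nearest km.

Δφ = 3.4536°,  Δλ = -126.3237°
a = sin²(Δφ/2) + cos φ₁ cos φ₂ sin²(Δλ/2) = 0.626236
c = 2·arcsin(√a) = 1.826030 rad = 104.6238°
d = R·c = 6372.8 × 1.826030 = 11636.9 km

11637 km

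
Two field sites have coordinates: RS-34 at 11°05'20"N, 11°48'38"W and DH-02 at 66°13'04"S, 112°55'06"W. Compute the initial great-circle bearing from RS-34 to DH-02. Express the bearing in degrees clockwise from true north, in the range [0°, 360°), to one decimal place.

204.1°

RS-34: φ = +11.08889°, λ = -11.81056°
DH-02: φ = -66.21778°, λ = -112.91833°
Δλ = -101.1078°
y = sin Δλ · cos φ₂ = -0.395707
x = cos φ₁ sin φ₂ − sin φ₁ cos φ₂ cos Δλ = -0.883058
θ = atan2(y, x) = -155.8624° → 204.1376° (mod 360°)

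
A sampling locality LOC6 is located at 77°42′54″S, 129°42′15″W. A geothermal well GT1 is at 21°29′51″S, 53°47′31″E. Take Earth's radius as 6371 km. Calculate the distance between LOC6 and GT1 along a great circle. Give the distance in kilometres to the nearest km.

8981 km

LOC6: φ = -77.71500°, λ = -129.70417°
GT1: φ = -21.49750°, λ = +53.79194°
Δφ = 56.2175°,  Δλ = -176.5039°
a = sin²(Δφ/2) + cos φ₁ cos φ₂ sin²(Δλ/2) = 0.419768
c = 2·arcsin(√a) = 1.409635 rad = 80.7661°
d = R·c = 6371 × 1.409635 = 8980.8 km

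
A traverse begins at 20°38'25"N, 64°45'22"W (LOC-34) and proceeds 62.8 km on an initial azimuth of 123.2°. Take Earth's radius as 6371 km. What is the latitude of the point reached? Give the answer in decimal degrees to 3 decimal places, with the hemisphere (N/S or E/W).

LOC-34: φ = +20.64028°, λ = -64.75611°
δ = d/R = 62.8/6371 = 0.009857 rad
φ₂ = arcsin(sin φ₁ cos δ + cos φ₁ sin δ cos θ)
   = arcsin(0.35250·0.99995 + 0.93581·0.00986·-0.54756) = 20.33030°
λ₂ = λ₁ + atan2(sin θ sin δ cos φ₁, cos δ − sin φ₁ sin φ₂) = -64.25213°

20.330°N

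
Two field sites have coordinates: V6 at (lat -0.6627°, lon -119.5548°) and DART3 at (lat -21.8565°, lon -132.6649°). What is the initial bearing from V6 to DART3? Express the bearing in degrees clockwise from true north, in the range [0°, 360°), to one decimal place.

210.2°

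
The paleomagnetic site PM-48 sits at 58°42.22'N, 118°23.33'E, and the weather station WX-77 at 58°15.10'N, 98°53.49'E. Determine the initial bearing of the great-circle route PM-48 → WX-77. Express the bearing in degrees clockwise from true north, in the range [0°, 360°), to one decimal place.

275.8°

PM-48: φ = +58.70367°, λ = +118.38883°
WX-77: φ = +58.25167°, λ = +98.89150°
Δλ = -19.4973°
y = sin Δλ · cos φ₂ = -0.175622
x = cos φ₁ sin φ₂ − sin φ₁ cos φ₂ cos Δλ = 0.017894
θ = atan2(y, x) = -84.1823° → 275.8177° (mod 360°)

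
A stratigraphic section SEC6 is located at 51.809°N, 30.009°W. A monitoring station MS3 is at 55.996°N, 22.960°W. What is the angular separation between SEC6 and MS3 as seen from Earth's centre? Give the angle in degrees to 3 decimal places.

Δφ = 4.1870°,  Δλ = 7.0490°
a = sin²(Δφ/2) + cos φ₁ cos φ₂ sin²(Δλ/2) = 0.002641
c = 2·arcsin(√a) = 0.102831 rad = 5.8918°

5.892°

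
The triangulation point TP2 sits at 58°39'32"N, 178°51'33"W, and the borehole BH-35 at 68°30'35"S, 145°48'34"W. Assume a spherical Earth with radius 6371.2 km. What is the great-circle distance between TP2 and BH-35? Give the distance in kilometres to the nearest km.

14391 km

TP2: φ = +58.65889°, λ = -178.85917°
BH-35: φ = -68.50972°, λ = -145.80944°
Δφ = -127.1686°,  Δλ = 33.0497°
a = sin²(Δφ/2) + cos φ₁ cos φ₂ sin²(Δλ/2) = 0.817497
c = 2·arcsin(√a) = 2.258797 rad = 129.4195°
d = R·c = 6371.2 × 2.258797 = 14391.2 km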